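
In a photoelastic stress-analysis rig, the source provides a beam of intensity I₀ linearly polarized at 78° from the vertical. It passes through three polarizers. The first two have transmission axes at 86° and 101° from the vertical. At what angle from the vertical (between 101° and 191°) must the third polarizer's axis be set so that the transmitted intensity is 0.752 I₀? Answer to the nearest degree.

By Malus's law, I₁ = I₀ cos²(86° − 78°) = I₀ cos²(8°) = 0.9806 I₀.
I₂ = I₁ cos²(101° − 86°) = 0.9806 I₀ · cos²(15°) = 0.9149 I₀.
Need I₃/I₀ = 0.752, so cos²(θ − 101°) = 0.752 / 0.9149 = 0.8219.
θ − 101° = arccos(√0.8219) = 25.0°, giving θ ≈ 101 + 25.0 = 126.0°.

θ ≈ 126°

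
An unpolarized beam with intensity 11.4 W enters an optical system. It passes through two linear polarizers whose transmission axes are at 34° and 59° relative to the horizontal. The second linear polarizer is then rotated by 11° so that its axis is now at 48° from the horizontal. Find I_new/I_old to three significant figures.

I_new/I_old ≈ 1.15

Before rotation:
Unpolarized light through the first polarizer → I₁ = ½ I₀, now polarized at 34°.
I₂ = I₁ cos²(59° − 34°) = 0.5 I₀ · cos²(25°) = 0.4107 I₀.
After rotation:
Unpolarized light through the first polarizer → I₁ = ½ I₀, now polarized at 34°.
I₂ = I₁ cos²(48° − 34°) = 0.5 I₀ · cos²(14°) = 0.4707 I₀.
Ratio = 0.4707 / 0.4107 = 1.146.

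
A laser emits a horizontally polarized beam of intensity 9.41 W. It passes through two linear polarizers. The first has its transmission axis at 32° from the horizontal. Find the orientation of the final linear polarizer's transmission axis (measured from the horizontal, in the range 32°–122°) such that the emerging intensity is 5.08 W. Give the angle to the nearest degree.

θ ≈ 62°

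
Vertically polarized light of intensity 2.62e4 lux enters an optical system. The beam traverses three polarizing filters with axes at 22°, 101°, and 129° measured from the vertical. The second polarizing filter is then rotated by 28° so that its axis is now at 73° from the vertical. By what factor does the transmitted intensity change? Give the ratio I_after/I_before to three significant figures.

Before rotation:
By Malus's law, I₁ = I₀ cos²(22° − 0°) = I₀ cos²(22°) = 0.8597 I₀.
I₂ = I₁ cos²(101° − 22°) = 0.8597 I₀ · cos²(79°) = 0.0313 I₀.
I₃ = I₂ cos²(129° − 101°) = 0.0313 I₀ · cos²(28°) = 0.0244 I₀.
After rotation:
I₁ = I₀ cos²(22° − 0°) = I₀ cos²(22°) = 0.8597 I₀.
I₂ = I₁ cos²(73° − 22°) = 0.8597 I₀ · cos²(51°) = 0.3405 I₀.
I₃ = I₂ cos²(129° − 73°) = 0.3405 I₀ · cos²(56°) = 0.1065 I₀.
Ratio = 0.1065 / 0.0244 = 4.363.

I_new/I_old ≈ 4.36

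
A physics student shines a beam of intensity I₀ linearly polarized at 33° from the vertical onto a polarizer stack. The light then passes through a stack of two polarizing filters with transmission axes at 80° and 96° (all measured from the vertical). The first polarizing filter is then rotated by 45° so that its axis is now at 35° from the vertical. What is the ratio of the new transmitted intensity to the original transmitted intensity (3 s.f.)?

Before rotation:
I₁ = I₀ cos²(80° − 33°) = I₀ cos²(47°) = 0.4651 I₀.
I₂ = I₁ cos²(96° − 80°) = 0.4651 I₀ · cos²(16°) = 0.4298 I₀.
After rotation:
I₁ = I₀ cos²(35° − 33°) = I₀ cos²(2°) = 0.9988 I₀.
I₂ = I₁ cos²(96° − 35°) = 0.9988 I₀ · cos²(61°) = 0.2348 I₀.
Ratio = 0.2348 / 0.4298 = 0.5462.

I_new/I_old ≈ 0.546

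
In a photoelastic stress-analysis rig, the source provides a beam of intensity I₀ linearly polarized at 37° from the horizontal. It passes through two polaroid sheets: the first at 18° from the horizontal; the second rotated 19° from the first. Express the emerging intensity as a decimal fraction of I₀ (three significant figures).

≈ 0.799 I₀

I₁ = I₀ cos²(18° − 37°) = I₀ cos²(19°) = 0.894 I₀.
I₂ = I₁ cos²(19°) = 0.894 · 0.894 I₀ = 0.7992 I₀.
Transmitted fraction = 0.7992.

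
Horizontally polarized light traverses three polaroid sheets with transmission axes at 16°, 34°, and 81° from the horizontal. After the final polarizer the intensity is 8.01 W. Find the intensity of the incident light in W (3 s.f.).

I₀ ≈ 20.6 W

By Malus's law, I₁ = I₀ cos²(16° − 0°) = I₀ cos²(16°) = 0.924 I₀.
I₂ = I₁ cos²(34° − 16°) = 0.924 I₀ · cos²(18°) = 0.8358 I₀.
I₃ = I₂ cos²(81° − 34°) = 0.8358 I₀ · cos²(47°) = 0.3887 I₀.
So 8.01 W = 0.3887 I₀, giving I₀ = 8.01/0.3887 = 20.6 W.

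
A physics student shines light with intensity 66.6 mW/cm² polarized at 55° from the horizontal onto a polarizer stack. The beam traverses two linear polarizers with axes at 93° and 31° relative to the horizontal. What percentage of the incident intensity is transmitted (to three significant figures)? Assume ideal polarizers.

≈ 13.7%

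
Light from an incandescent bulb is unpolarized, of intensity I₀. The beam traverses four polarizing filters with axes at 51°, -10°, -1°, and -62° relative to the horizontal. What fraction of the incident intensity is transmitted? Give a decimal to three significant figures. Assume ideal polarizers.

≈ 0.0269 I₀

Unpolarized light through the first polarizer → I₁ = ½ I₀, now polarized at 51°.
I₂ = I₁ cos²(-10° − 51°) = 0.5 I₀ · cos²(61°) = 0.1175 I₀.
I₃ = I₂ cos²(-1° + 10°) = 0.1175 I₀ · cos²(9°) = 0.1146 I₀.
I₄ = I₃ cos²(-62° + 1°) = 0.1146 I₀ · cos²(61°) = 0.02695 I₀.
Transmitted fraction = 0.02695.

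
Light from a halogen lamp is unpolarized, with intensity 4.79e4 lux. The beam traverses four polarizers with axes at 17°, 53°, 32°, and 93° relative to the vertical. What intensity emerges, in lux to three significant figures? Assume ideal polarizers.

I ≈ 3210 lux

Unpolarized light through the first polarizer → I₁ = 4.79e4 lux/2 = 2.395e+04 lux, polarized at 17°.
I₂ = I₁ · cos²(36°) = 2.395e+04 · 0.6545 = 1.568e+04 lux.
I₃ = I₂ · cos²(21°) = 1.568e+04 · 0.8716 = 1.366e+04 lux.
I₄ = I₃ · cos²(61°) = 1.366e+04 · 0.235 = 3211 lux.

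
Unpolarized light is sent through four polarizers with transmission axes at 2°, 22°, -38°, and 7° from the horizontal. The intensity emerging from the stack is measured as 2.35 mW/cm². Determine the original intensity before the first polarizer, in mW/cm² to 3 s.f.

I₀ ≈ 42.6 mW/cm²

Unpolarized light through the first polarizer → I₁ = ½ I₀, now polarized at 2°.
I₂ = I₁ cos²(22° − 2°) = 0.5 I₀ · cos²(20°) = 0.4415 I₀.
I₃ = I₂ cos²(-38° − 22°) = 0.4415 I₀ · cos²(60°) = 0.1104 I₀.
I₄ = I₃ cos²(7° + 38°) = 0.1104 I₀ · cos²(45°) = 0.05519 I₀.
So 2.35 mW/cm² = 0.05519 I₀, giving I₀ = 2.35/0.05519 = 42.58 mW/cm².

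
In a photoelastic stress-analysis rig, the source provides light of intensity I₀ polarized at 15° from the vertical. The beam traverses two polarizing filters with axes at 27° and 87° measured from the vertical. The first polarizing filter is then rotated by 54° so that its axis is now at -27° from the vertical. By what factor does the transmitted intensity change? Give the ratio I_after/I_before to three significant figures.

I_new/I_old ≈ 0.382

Before rotation:
I₁ = I₀ cos²(27° − 15°) = I₀ cos²(12°) = 0.9568 I₀.
I₂ = I₁ cos²(87° − 27°) = 0.9568 I₀ · cos²(60°) = 0.2392 I₀.
After rotation:
I₁ = I₀ cos²(-27° − 15°) = I₀ cos²(42°) = 0.5523 I₀.
Angle between axes 1 and 2: 66°. I₂ = 0.5523 I₀ · cos²(66°) = 0.09136 I₀.
Ratio = 0.09136 / 0.2392 = 0.382.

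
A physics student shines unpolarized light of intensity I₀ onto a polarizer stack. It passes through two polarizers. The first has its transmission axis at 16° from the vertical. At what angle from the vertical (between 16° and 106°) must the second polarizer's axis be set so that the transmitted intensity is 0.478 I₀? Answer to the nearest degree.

θ ≈ 28°

Unpolarized light through the first polarizer → I₁ = ½ I₀, now polarized at 16°.
Need I₂/I₀ = 0.478, so cos²(θ − 16°) = 0.478 / 0.5 = 0.956.
θ − 16° = arccos(√0.956) = 12.1°, giving θ ≈ 16 + 12.1 = 28.1°.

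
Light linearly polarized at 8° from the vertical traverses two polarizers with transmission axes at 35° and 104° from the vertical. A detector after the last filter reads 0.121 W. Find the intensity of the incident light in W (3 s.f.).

I₁ = I₀ cos²(35° − 8°) = I₀ cos²(27°) = 0.7939 I₀.
I₂ = I₁ cos²(104° − 35°) = 0.7939 I₀ · cos²(69°) = 0.102 I₀.
So 0.121 W = 0.102 I₀, giving I₀ = 0.121/0.102 = 1.187 W.

I₀ ≈ 1.19 W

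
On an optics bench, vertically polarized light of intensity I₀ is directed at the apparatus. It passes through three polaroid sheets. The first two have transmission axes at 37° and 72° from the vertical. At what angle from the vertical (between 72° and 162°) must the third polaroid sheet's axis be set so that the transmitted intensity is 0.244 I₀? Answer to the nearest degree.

By Malus's law, I₁ = I₀ cos²(37° − 0°) = I₀ cos²(37°) = 0.6378 I₀.
I₂ = I₁ cos²(72° − 37°) = 0.6378 I₀ · cos²(35°) = 0.428 I₀.
Need I₃/I₀ = 0.244, so cos²(θ − 72°) = 0.244 / 0.428 = 0.5701.
θ − 72° = arccos(√0.5701) = 41.0°, giving θ ≈ 72 + 41.0 = 113.0°.

θ ≈ 113°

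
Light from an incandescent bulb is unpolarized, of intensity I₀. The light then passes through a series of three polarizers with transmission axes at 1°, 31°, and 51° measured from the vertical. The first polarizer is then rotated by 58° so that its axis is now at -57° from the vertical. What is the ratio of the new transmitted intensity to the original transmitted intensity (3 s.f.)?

I_new/I_old ≈ 0.00162

Before rotation:
Unpolarized light through the first polarizer → I₁ = ½ I₀, now polarized at 1°.
I₂ = I₁ cos²(31° − 1°) = 0.5 I₀ · cos²(30°) = 0.375 I₀.
I₃ = I₂ cos²(51° − 31°) = 0.375 I₀ · cos²(20°) = 0.3311 I₀.
After rotation:
Unpolarized light through the first polarizer → I₁ = ½ I₀, now polarized at -57°.
I₂ = I₁ cos²(31° + 57°) = 0.5 I₀ · cos²(88°) = 0.000609 I₀.
I₃ = I₂ cos²(51° − 31°) = 0.000609 I₀ · cos²(20°) = 0.0005377 I₀.
Ratio = 0.0005377 / 0.3311 = 0.001624.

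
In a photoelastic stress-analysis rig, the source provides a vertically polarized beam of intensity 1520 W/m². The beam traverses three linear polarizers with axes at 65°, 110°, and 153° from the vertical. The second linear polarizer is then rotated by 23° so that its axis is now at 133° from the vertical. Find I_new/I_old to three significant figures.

I_new/I_old ≈ 0.463

Before rotation:
I₁ = I₀ cos²(65° − 0°) = I₀ cos²(65°) = 0.1786 I₀.
I₂ = I₁ cos²(110° − 65°) = 0.1786 I₀ · cos²(45°) = 0.0893 I₀.
I₃ = I₂ cos²(153° − 110°) = 0.0893 I₀ · cos²(43°) = 0.04777 I₀.
After rotation:
I₁ = I₀ cos²(65° − 0°) = I₀ cos²(65°) = 0.1786 I₀.
I₂ = I₁ cos²(133° − 65°) = 0.1786 I₀ · cos²(68°) = 0.02506 I₀.
I₃ = I₂ cos²(153° − 133°) = 0.02506 I₀ · cos²(20°) = 0.02213 I₀.
Ratio = 0.02213 / 0.04777 = 0.4633.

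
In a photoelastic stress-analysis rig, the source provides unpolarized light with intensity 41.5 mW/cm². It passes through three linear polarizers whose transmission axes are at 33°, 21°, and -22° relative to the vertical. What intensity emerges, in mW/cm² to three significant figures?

Unpolarized light through the first polarizer → I₁ = 41.5 mW/cm²/2 = 20.75 mW/cm², polarized at 33°.
I₂ = I₁ · cos²(12°) = 20.75 · 0.9568 = 19.85 mW/cm².
I₃ = I₂ · cos²(43°) = 19.85 · 0.5349 = 10.62 mW/cm².

I ≈ 10.6 mW/cm²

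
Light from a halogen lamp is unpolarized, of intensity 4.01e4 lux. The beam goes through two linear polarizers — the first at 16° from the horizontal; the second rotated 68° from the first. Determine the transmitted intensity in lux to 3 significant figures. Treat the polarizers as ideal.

Unpolarized light through the first polarizer → I₁ = 4.01e4 lux/2 = 2.005e+04 lux, polarized at 16°.
I₂ = I₁ · cos²(68°) = 2.005e+04 · 0.1403 = 2814 lux.

I ≈ 2810 lux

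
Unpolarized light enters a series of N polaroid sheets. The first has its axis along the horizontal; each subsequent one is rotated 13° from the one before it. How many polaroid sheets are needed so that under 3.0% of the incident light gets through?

First polarizer halves the unpolarized light: factor 1/2.
Each further stage multiplies by cos²(13°) = 0.9494.
After N polarizers: T = 0.5·0.9494^(N−1). Require T < 0.030 ⇒ N−1 > ln(0.030/0.5)/ln(0.9494) = 54.18, so N−1 ≥ 55 and N = 56.
Check: N=56 gives T = 0.02875 < 0.030; N=55 gives T = 0.03028.

N = 56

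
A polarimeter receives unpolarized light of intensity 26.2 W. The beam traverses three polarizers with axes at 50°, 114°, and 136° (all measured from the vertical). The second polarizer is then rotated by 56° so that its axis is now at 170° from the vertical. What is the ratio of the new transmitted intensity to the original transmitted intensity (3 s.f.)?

Before rotation:
Unpolarized light through the first polarizer → I₁ = ½ I₀, now polarized at 50°.
I₂ = I₁ cos²(114° − 50°) = 0.5 I₀ · cos²(64°) = 0.09608 I₀.
I₃ = I₂ cos²(136° − 114°) = 0.09608 I₀ · cos²(22°) = 0.0826 I₀.
After rotation:
Unpolarized light through the first polarizer → I₁ = ½ I₀, now polarized at 50°.
Angle between axes 1 and 2: 60°. I₂ = 0.5 I₀ · cos²(60°) = 0.125 I₀.
I₃ = I₂ cos²(136° − 170°) = 0.125 I₀ · cos²(34°) = 0.08591 I₀.
Ratio = 0.08591 / 0.0826 = 1.04.

I_new/I_old ≈ 1.04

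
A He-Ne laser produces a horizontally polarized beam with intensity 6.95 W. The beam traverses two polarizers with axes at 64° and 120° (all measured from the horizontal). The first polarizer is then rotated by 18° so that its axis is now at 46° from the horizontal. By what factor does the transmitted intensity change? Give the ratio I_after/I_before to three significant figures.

I_new/I_old ≈ 0.610

Before rotation:
By Malus's law, I₁ = I₀ cos²(64° − 0°) = I₀ cos²(64°) = 0.1922 I₀.
I₂ = I₁ cos²(120° − 64°) = 0.1922 I₀ · cos²(56°) = 0.06009 I₀.
After rotation:
I₁ = I₀ cos²(46° − 0°) = I₀ cos²(46°) = 0.4826 I₀.
I₂ = I₁ cos²(120° − 46°) = 0.4826 I₀ · cos²(74°) = 0.03666 I₀.
Ratio = 0.03666 / 0.06009 = 0.6101.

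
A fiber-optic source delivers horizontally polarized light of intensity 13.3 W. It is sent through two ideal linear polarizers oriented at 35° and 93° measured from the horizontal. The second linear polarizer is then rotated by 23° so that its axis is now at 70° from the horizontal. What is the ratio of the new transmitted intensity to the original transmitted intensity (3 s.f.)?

Before rotation:
By Malus's law, I₁ = I₀ cos²(35° − 0°) = I₀ cos²(35°) = 0.671 I₀.
I₂ = I₁ cos²(93° − 35°) = 0.671 I₀ · cos²(58°) = 0.1884 I₀.
After rotation:
I₁ = I₀ cos²(35° − 0°) = I₀ cos²(35°) = 0.671 I₀.
I₂ = I₁ cos²(70° − 35°) = 0.671 I₀ · cos²(35°) = 0.4503 I₀.
Ratio = 0.4503 / 0.1884 = 2.39.

I_new/I_old ≈ 2.39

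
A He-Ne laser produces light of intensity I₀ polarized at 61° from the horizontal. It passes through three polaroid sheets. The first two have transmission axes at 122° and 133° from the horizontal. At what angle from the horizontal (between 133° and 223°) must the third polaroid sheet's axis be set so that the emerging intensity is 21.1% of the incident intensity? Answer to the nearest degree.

I₁ = I₀ cos²(122° − 61°) = I₀ cos²(61°) = 0.235 I₀.
I₂ = I₁ cos²(133° − 122°) = 0.235 I₀ · cos²(11°) = 0.2265 I₀.
Need I₃/I₀ = 0.211, so cos²(θ − 133°) = 0.211 / 0.2265 = 0.9316.
θ − 133° = arccos(√0.9316) = 15.2°, giving θ ≈ 133 + 15.2 = 148.2°.

θ ≈ 148°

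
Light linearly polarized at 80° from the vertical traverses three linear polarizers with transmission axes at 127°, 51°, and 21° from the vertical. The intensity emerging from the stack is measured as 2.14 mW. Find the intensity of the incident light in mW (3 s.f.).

By Malus's law, I₁ = I₀ cos²(127° − 80°) = I₀ cos²(47°) = 0.4651 I₀.
I₂ = I₁ cos²(51° − 127°) = 0.4651 I₀ · cos²(76°) = 0.02722 I₀.
I₃ = I₂ cos²(21° − 51°) = 0.02722 I₀ · cos²(30°) = 0.02042 I₀.
So 2.14 mW = 0.02042 I₀, giving I₀ = 2.14/0.02042 = 104.8 mW.

I₀ ≈ 105 mW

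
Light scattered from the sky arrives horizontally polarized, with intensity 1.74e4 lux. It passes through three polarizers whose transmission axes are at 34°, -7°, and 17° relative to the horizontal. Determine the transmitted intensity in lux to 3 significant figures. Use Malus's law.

By Malus's law, I₁ = 1.74e4 lux · cos²(34°) = 1.196e+04 lux.
I₂ = I₁ · cos²(41°) = 1.196e+04 · 0.5696 = 6812 lux.
I₃ = I₂ · cos²(24°) = 6812 · 0.8346 = 5685 lux.

I ≈ 5680 lux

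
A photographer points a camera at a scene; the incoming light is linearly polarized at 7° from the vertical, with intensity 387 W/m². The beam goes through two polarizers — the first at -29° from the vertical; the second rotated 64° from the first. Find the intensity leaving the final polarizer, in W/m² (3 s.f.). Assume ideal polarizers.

I₁ = 387 W/m² · cos²(36°) = 253.3 W/m².
I₂ = I₁ · cos²(64°) = 253.3 · 0.1922 = 48.68 W/m².

I ≈ 48.7 W/m²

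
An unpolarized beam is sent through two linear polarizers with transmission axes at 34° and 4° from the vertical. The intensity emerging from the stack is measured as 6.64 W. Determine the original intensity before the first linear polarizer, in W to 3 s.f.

I₀ ≈ 17.7 W

Unpolarized light through the first polarizer → I₁ = ½ I₀, now polarized at 34°.
I₂ = I₁ cos²(4° − 34°) = 0.5 I₀ · cos²(30°) = 0.375 I₀.
So 6.64 W = 0.375 I₀, giving I₀ = 6.64/0.375 = 17.71 W.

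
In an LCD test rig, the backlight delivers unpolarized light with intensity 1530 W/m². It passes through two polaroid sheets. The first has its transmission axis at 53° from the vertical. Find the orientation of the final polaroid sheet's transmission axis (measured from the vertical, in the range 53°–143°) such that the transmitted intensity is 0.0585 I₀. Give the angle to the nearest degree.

Unpolarized light through the first polarizer → I₁ = ½ I₀, now polarized at 53°.
Need I₂/I₀ = 0.0585, so cos²(θ − 53°) = 0.0585 / 0.5 = 0.117.
θ − 53° = arccos(√0.117) = 70.0°, giving θ ≈ 53 + 70.0 = 123.0°.

θ ≈ 123°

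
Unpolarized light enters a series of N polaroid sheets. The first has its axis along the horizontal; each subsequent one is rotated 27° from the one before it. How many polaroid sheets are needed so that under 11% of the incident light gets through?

First polarizer halves the unpolarized light: factor 1/2.
Each further stage multiplies by cos²(27°) = 0.7939.
After N polarizers: T = 0.5·0.7939^(N−1). Require T < 0.11 ⇒ N−1 > ln(0.11/0.5)/ln(0.7939) = 6.56, so N−1 ≥ 7 and N = 8.
Check: N=8 gives T = 0.09938 < 0.11; N=7 gives T = 0.1252.

N = 8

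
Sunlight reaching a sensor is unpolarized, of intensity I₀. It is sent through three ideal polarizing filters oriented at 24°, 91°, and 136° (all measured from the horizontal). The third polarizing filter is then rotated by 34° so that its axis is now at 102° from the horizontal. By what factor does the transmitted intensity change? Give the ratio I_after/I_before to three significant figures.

I_new/I_old ≈ 1.93

Before rotation:
Unpolarized light through the first polarizer → I₁ = ½ I₀, now polarized at 24°.
I₂ = I₁ cos²(91° − 24°) = 0.5 I₀ · cos²(67°) = 0.07634 I₀.
I₃ = I₂ cos²(136° − 91°) = 0.07634 I₀ · cos²(45°) = 0.03817 I₀.
After rotation:
Unpolarized light through the first polarizer → I₁ = ½ I₀, now polarized at 24°.
I₂ = I₁ cos²(91° − 24°) = 0.5 I₀ · cos²(67°) = 0.07634 I₀.
I₃ = I₂ cos²(102° − 91°) = 0.07634 I₀ · cos²(11°) = 0.07356 I₀.
Ratio = 0.07356 / 0.03817 = 1.927.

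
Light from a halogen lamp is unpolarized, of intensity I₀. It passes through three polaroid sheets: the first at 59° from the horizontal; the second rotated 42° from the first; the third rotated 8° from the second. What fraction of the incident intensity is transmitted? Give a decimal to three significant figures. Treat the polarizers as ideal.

Unpolarized light through the first polarizer → I₁ = ½ I₀, now polarized at 59°.
I₂ = I₁ cos²(42°) = 0.5 · 0.5523 I₀ = 0.2761 I₀.
I₃ = I₂ cos²(8°) = 0.2761 · 0.9806 I₀ = 0.2708 I₀.
Transmitted fraction = 0.2708.

≈ 0.271 I₀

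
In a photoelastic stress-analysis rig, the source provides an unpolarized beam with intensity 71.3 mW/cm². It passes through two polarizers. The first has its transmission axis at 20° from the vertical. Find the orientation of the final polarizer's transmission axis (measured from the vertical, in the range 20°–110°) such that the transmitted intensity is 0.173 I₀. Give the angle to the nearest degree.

θ ≈ 74°

Unpolarized light through the first polarizer → I₁ = ½ I₀, now polarized at 20°.
Need I₂/I₀ = 0.173, so cos²(θ − 20°) = 0.173 / 0.5 = 0.346.
θ − 20° = arccos(√0.346) = 54.0°, giving θ ≈ 20 + 54.0 = 74.0°.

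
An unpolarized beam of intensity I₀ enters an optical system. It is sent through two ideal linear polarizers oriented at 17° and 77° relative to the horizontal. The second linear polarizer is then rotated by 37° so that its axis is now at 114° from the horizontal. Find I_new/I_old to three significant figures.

I_new/I_old ≈ 0.0594

Before rotation:
Unpolarized light through the first polarizer → I₁ = ½ I₀, now polarized at 17°.
I₂ = I₁ cos²(77° − 17°) = 0.5 I₀ · cos²(60°) = 0.125 I₀.
After rotation:
Unpolarized light through the first polarizer → I₁ = ½ I₀, now polarized at 17°.
Angle between axes 1 and 2: 83°. I₂ = 0.5 I₀ · cos²(83°) = 0.007426 I₀.
Ratio = 0.007426 / 0.125 = 0.05941.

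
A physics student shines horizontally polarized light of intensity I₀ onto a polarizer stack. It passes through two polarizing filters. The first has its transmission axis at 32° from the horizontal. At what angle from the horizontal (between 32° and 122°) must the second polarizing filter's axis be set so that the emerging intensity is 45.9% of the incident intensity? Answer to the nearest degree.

θ ≈ 69°

I₁ = I₀ cos²(32° − 0°) = I₀ cos²(32°) = 0.7192 I₀.
Need I₂/I₀ = 0.459, so cos²(θ − 32°) = 0.459 / 0.7192 = 0.6382.
θ − 32° = arccos(√0.6382) = 37.0°, giving θ ≈ 32 + 37.0 = 69.0°.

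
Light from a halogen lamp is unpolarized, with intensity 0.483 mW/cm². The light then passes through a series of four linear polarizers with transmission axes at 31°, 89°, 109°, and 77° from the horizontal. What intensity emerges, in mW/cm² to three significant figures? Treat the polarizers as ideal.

Unpolarized light through the first polarizer → I₁ = 0.483 mW/cm²/2 = 0.2415 mW/cm², polarized at 31°.
I₂ = I₁ · cos²(58°) = 0.2415 · 0.2808 = 0.06782 mW/cm².
I₃ = I₂ · cos²(20°) = 0.06782 · 0.883 = 0.05988 mW/cm².
I₄ = I₃ · cos²(32°) = 0.05988 · 0.7192 = 0.04307 mW/cm².

I ≈ 0.0431 mW/cm²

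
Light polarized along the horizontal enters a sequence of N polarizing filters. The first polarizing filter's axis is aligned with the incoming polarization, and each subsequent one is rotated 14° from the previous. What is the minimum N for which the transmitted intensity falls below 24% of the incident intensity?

N = 25

First polarizer is aligned with the polarization: full transmission.
Each further stage multiplies by cos²(14°) = 0.9415.
After N polarizers: T = 0.9415^(N−1). Require T < 0.24 ⇒ N−1 > ln(0.24)/ln(0.9415) = 23.66, so N−1 ≥ 24 and N = 25.
Check: N=25 gives T = 0.2352 < 0.24; N=24 gives T = 0.2498.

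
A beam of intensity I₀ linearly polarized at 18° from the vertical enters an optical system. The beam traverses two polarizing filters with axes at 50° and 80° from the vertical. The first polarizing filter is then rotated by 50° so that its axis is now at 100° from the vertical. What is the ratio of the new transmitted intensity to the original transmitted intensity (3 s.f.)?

I_new/I_old ≈ 0.0317

Before rotation:
By Malus's law, I₁ = I₀ cos²(50° − 18°) = I₀ cos²(32°) = 0.7192 I₀.
I₂ = I₁ cos²(80° − 50°) = 0.7192 I₀ · cos²(30°) = 0.5394 I₀.
After rotation:
I₁ = I₀ cos²(100° − 18°) = I₀ cos²(82°) = 0.01937 I₀.
I₂ = I₁ cos²(80° − 100°) = 0.01937 I₀ · cos²(20°) = 0.0171 I₀.
Ratio = 0.0171 / 0.5394 = 0.03171.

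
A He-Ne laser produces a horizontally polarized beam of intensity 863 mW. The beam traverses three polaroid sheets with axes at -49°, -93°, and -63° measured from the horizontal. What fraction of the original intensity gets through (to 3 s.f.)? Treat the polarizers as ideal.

I/I₀ ≈ 0.167

By Malus's law, I₁ = 863 mW · cos²(49°) = 371.4 mW.
I₂ = I₁ · cos²(44°) = 371.4 · 0.5174 = 192.2 mW.
I₃ = I₂ · cos²(30°) = 192.2 · 0.75 = 144.2 mW.
Transmitted fraction = 0.167.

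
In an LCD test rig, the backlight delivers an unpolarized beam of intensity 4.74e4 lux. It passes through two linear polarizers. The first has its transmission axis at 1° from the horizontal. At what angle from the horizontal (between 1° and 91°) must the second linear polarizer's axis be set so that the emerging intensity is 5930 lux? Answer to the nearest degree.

Unpolarized light through the first polarizer → I₁ = ½ I₀, now polarized at 1°.
Target fraction: 5930 / 4.74e4 lux = 0.1251 of I₀.
Need I₂/I₀ = 0.1251, so cos²(θ − 1°) = 0.1251 / 0.5 = 0.2502.
θ − 1° = arccos(√0.2502) = 60.0°, giving θ ≈ 1 + 60.0 = 61.0°.

θ ≈ 61°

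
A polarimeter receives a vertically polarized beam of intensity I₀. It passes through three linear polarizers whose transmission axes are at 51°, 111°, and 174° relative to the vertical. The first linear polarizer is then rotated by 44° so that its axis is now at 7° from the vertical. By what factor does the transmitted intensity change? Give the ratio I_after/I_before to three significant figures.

I_new/I_old ≈ 0.582

Before rotation:
I₁ = I₀ cos²(51° − 0°) = I₀ cos²(51°) = 0.396 I₀.
I₂ = I₁ cos²(111° − 51°) = 0.396 I₀ · cos²(60°) = 0.09901 I₀.
I₃ = I₂ cos²(174° − 111°) = 0.09901 I₀ · cos²(63°) = 0.02041 I₀.
After rotation:
I₁ = I₀ cos²(7° − 0°) = I₀ cos²(7°) = 0.9851 I₀.
Angle between axes 1 and 2: 76°. I₂ = 0.9851 I₀ · cos²(76°) = 0.05766 I₀.
I₃ = I₂ cos²(174° − 111°) = 0.05766 I₀ · cos²(63°) = 0.01188 I₀.
Ratio = 0.01188 / 0.02041 = 0.5823.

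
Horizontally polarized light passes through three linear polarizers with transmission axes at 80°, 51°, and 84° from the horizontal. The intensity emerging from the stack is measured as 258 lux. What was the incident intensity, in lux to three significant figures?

I₀ ≈ 1.59e4 lux

By Malus's law, I₁ = I₀ cos²(80° − 0°) = I₀ cos²(80°) = 0.03015 I₀.
I₂ = I₁ cos²(51° − 80°) = 0.03015 I₀ · cos²(29°) = 0.02307 I₀.
I₃ = I₂ cos²(84° − 51°) = 0.02307 I₀ · cos²(33°) = 0.01622 I₀.
So 258 lux = 0.01622 I₀, giving I₀ = 258/0.01622 = 1.59e+04 lux.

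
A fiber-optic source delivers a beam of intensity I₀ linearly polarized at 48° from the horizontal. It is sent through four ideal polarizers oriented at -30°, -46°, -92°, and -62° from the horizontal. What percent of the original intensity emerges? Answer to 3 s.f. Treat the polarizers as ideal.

≈ 1.45%

I₁ = I₀ cos²(-30° − 48°) = I₀ cos²(78°) = 0.04323 I₀.
I₂ = I₁ cos²(-46° + 30°) = 0.04323 I₀ · cos²(16°) = 0.03994 I₀.
I₃ = I₂ cos²(-92° + 46°) = 0.03994 I₀ · cos²(46°) = 0.01927 I₀.
I₄ = I₃ cos²(-62° + 92°) = 0.01927 I₀ · cos²(30°) = 0.01446 I₀.
That is 1.446% of the incident intensity.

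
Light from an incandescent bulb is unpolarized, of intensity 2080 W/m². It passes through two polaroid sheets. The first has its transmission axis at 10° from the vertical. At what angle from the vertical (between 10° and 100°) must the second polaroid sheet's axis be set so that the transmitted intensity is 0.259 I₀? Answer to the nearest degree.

θ ≈ 54°

Unpolarized light through the first polarizer → I₁ = ½ I₀, now polarized at 10°.
Need I₂/I₀ = 0.259, so cos²(θ − 10°) = 0.259 / 0.5 = 0.518.
θ − 10° = arccos(√0.518) = 44.0°, giving θ ≈ 10 + 44.0 = 54.0°.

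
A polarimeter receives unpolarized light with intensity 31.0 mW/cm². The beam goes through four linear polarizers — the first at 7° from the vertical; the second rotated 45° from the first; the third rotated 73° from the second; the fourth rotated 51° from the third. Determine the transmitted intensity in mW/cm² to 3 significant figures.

I ≈ 0.262 mW/cm²

Unpolarized light through the first polarizer → I₁ = 31.0 mW/cm²/2 = 15.5 mW/cm², polarized at 7°.
I₂ = I₁ · cos²(45°) = 15.5 · 0.5 = 7.75 mW/cm².
I₃ = I₂ · cos²(73°) = 7.75 · 0.08548 = 0.6625 mW/cm².
I₄ = I₃ · cos²(51°) = 0.6625 · 0.396 = 0.2624 mW/cm².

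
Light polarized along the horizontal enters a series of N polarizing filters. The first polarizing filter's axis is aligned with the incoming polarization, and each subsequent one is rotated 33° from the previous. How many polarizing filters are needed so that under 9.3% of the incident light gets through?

First polarizer is aligned with the polarization: full transmission.
Each further stage multiplies by cos²(33°) = 0.7034.
After N polarizers: T = 0.7034^(N−1). Require T < 0.093 ⇒ N−1 > ln(0.093)/ln(0.7034) = 6.75, so N−1 ≥ 7 and N = 8.
Check: N=8 gives T = 0.08517 < 0.093; N=7 gives T = 0.1211.

N = 8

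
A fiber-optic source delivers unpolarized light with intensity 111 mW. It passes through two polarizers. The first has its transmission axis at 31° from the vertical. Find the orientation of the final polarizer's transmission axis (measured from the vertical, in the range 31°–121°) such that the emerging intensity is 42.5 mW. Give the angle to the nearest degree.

θ ≈ 60°

Unpolarized light through the first polarizer → I₁ = ½ I₀, now polarized at 31°.
Target fraction: 42.5 / 111 mW = 0.3829 of I₀.
Need I₂/I₀ = 0.3829, so cos²(θ − 31°) = 0.3829 / 0.5 = 0.7658.
θ − 31° = arccos(√0.7658) = 28.9°, giving θ ≈ 31 + 28.9 = 59.9°.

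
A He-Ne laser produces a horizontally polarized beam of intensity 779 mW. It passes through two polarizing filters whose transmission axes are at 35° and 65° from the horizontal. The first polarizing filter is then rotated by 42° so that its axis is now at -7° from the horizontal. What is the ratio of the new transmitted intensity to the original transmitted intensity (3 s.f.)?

I_new/I_old ≈ 0.187

Before rotation:
I₁ = I₀ cos²(35° − 0°) = I₀ cos²(35°) = 0.671 I₀.
I₂ = I₁ cos²(65° − 35°) = 0.671 I₀ · cos²(30°) = 0.5033 I₀.
After rotation:
I₁ = I₀ cos²(-7° − 0°) = I₀ cos²(7°) = 0.9851 I₀.
I₂ = I₁ cos²(65° + 7°) = 0.9851 I₀ · cos²(72°) = 0.09407 I₀.
Ratio = 0.09407 / 0.5033 = 0.1869.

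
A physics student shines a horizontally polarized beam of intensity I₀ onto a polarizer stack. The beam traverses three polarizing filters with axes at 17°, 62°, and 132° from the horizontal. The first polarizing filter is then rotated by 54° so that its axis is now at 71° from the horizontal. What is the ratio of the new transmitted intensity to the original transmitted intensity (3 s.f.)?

Before rotation:
By Malus's law, I₁ = I₀ cos²(17° − 0°) = I₀ cos²(17°) = 0.9145 I₀.
I₂ = I₁ cos²(62° − 17°) = 0.9145 I₀ · cos²(45°) = 0.4573 I₀.
I₃ = I₂ cos²(132° − 62°) = 0.4573 I₀ · cos²(70°) = 0.05349 I₀.
After rotation:
I₁ = I₀ cos²(71° − 0°) = I₀ cos²(71°) = 0.106 I₀.
I₂ = I₁ cos²(62° − 71°) = 0.106 I₀ · cos²(9°) = 0.1034 I₀.
I₃ = I₂ cos²(132° − 62°) = 0.1034 I₀ · cos²(70°) = 0.0121 I₀.
Ratio = 0.0121 / 0.05349 = 0.2261.

I_new/I_old ≈ 0.226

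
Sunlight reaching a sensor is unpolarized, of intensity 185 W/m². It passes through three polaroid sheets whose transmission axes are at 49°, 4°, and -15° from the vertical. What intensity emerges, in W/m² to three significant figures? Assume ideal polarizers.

I ≈ 41.3 W/m²

Unpolarized light through the first polarizer → I₁ = 185 W/m²/2 = 92.5 W/m², polarized at 49°.
I₂ = I₁ · cos²(45°) = 92.5 · 0.5 = 46.25 W/m².
I₃ = I₂ · cos²(19°) = 46.25 · 0.894 = 41.35 W/m².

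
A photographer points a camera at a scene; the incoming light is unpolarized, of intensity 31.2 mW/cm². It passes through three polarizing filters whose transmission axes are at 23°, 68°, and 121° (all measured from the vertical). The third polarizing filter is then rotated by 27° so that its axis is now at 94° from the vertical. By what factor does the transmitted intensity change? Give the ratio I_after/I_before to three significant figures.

Before rotation:
Unpolarized light through the first polarizer → I₁ = ½ I₀, now polarized at 23°.
I₂ = I₁ cos²(68° − 23°) = 0.5 I₀ · cos²(45°) = 0.25 I₀.
I₃ = I₂ cos²(121° − 68°) = 0.25 I₀ · cos²(53°) = 0.09055 I₀.
After rotation:
Unpolarized light through the first polarizer → I₁ = ½ I₀, now polarized at 23°.
I₂ = I₁ cos²(68° − 23°) = 0.5 I₀ · cos²(45°) = 0.25 I₀.
I₃ = I₂ cos²(94° − 68°) = 0.25 I₀ · cos²(26°) = 0.202 I₀.
Ratio = 0.202 / 0.09055 = 2.23.

I_new/I_old ≈ 2.23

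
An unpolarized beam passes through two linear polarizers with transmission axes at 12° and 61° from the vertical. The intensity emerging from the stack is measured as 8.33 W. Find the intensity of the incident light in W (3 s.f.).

I₀ ≈ 38.7 W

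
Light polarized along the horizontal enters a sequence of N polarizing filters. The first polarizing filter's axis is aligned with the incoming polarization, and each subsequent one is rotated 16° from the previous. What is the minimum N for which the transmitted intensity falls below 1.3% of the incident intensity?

N = 56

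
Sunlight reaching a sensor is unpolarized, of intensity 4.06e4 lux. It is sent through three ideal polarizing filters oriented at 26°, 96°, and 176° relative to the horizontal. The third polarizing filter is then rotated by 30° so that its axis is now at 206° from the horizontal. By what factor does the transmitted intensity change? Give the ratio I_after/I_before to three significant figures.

Before rotation:
Unpolarized light through the first polarizer → I₁ = ½ I₀, now polarized at 26°.
I₂ = I₁ cos²(96° − 26°) = 0.5 I₀ · cos²(70°) = 0.05849 I₀.
I₃ = I₂ cos²(176° − 96°) = 0.05849 I₀ · cos²(80°) = 0.001764 I₀.
After rotation:
Unpolarized light through the first polarizer → I₁ = ½ I₀, now polarized at 26°.
I₂ = I₁ cos²(96° − 26°) = 0.5 I₀ · cos²(70°) = 0.05849 I₀.
Angle between axes 2 and 3: 70°. I₃ = 0.05849 I₀ · cos²(70°) = 0.006842 I₀.
Ratio = 0.006842 / 0.001764 = 3.879.

I_new/I_old ≈ 3.88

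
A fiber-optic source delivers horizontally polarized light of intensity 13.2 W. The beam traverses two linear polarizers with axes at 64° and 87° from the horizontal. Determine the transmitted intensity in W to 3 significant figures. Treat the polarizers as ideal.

I ≈ 2.15 W

I₁ = 13.2 W · cos²(64°) = 2.537 W.
I₂ = I₁ · cos²(23°) = 2.537 · 0.8473 = 2.149 W.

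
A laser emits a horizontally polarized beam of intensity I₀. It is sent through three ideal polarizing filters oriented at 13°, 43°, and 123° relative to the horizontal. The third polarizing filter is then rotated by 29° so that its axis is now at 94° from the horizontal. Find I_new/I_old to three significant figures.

I_new/I_old ≈ 13.1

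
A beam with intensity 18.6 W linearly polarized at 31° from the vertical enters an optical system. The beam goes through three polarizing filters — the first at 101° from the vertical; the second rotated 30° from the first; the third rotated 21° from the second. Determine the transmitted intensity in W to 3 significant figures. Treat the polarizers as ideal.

By Malus's law, I₁ = 18.6 W · cos²(70°) = 2.176 W.
I₂ = I₁ · cos²(30°) = 2.176 · 0.75 = 1.632 W.
I₃ = I₂ · cos²(21°) = 1.632 · 0.8716 = 1.422 W.

I ≈ 1.42 W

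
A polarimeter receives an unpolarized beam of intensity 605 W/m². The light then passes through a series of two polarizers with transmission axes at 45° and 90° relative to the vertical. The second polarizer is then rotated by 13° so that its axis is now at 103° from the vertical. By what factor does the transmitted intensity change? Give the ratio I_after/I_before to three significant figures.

Before rotation:
Unpolarized light through the first polarizer → I₁ = ½ I₀, now polarized at 45°.
I₂ = I₁ cos²(90° − 45°) = 0.5 I₀ · cos²(45°) = 0.25 I₀.
After rotation:
Unpolarized light through the first polarizer → I₁ = ½ I₀, now polarized at 45°.
I₂ = I₁ cos²(103° − 45°) = 0.5 I₀ · cos²(58°) = 0.1404 I₀.
Ratio = 0.1404 / 0.25 = 0.5616.

I_new/I_old ≈ 0.562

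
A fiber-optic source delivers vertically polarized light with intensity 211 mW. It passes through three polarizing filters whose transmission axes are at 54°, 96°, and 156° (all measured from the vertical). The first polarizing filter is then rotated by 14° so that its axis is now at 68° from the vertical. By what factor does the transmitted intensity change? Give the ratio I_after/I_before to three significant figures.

I_new/I_old ≈ 0.573

Before rotation:
I₁ = I₀ cos²(54° − 0°) = I₀ cos²(54°) = 0.3455 I₀.
I₂ = I₁ cos²(96° − 54°) = 0.3455 I₀ · cos²(42°) = 0.1908 I₀.
I₃ = I₂ cos²(156° − 96°) = 0.1908 I₀ · cos²(60°) = 0.0477 I₀.
After rotation:
I₁ = I₀ cos²(68° − 0°) = I₀ cos²(68°) = 0.1403 I₀.
I₂ = I₁ cos²(96° − 68°) = 0.1403 I₀ · cos²(28°) = 0.1094 I₀.
I₃ = I₂ cos²(156° − 96°) = 0.1094 I₀ · cos²(60°) = 0.02735 I₀.
Ratio = 0.02735 / 0.0477 = 0.5734.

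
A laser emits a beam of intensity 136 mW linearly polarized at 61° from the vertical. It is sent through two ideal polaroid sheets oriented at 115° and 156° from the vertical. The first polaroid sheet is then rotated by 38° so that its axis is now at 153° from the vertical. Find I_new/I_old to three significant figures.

I_new/I_old ≈ 0.00617

Before rotation:
By Malus's law, I₁ = I₀ cos²(115° − 61°) = I₀ cos²(54°) = 0.3455 I₀.
I₂ = I₁ cos²(156° − 115°) = 0.3455 I₀ · cos²(41°) = 0.1968 I₀.
After rotation:
I₁ = I₀ cos²(153° − 61°) = I₀ cos²(88°) = 0.001218 I₀.
I₂ = I₁ cos²(156° − 153°) = 0.001218 I₀ · cos²(3°) = 0.001215 I₀.
Ratio = 0.001215 / 0.1968 = 0.006172.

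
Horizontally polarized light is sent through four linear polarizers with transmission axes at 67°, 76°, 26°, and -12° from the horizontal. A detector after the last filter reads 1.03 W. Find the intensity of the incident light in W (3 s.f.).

I₀ ≈ 27.0 W

I₁ = I₀ cos²(67° − 0°) = I₀ cos²(67°) = 0.1527 I₀.
I₂ = I₁ cos²(76° − 67°) = 0.1527 I₀ · cos²(9°) = 0.1489 I₀.
I₃ = I₂ cos²(26° − 76°) = 0.1489 I₀ · cos²(50°) = 0.06154 I₀.
I₄ = I₃ cos²(-12° − 26°) = 0.06154 I₀ · cos²(38°) = 0.03821 I₀.
So 1.03 W = 0.03821 I₀, giving I₀ = 1.03/0.03821 = 26.96 W.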